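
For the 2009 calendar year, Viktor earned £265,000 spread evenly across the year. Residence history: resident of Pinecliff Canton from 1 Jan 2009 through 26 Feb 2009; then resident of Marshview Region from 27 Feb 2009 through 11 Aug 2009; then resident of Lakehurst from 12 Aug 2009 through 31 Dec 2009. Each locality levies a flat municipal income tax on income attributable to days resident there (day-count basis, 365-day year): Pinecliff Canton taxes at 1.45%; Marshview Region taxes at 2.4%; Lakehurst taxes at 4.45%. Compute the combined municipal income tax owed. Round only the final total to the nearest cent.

£8,080.32

Pinecliff Canton, 1 Jan – 26 Feb 2009: 57 days → £265,000 × 1.45% × 57/365 = £600.0616
Marshview Region, 27 Feb – 11 Aug 2009: 166 days → £265,000 × 2.4% × 166/365 = £2,892.4932
Lakehurst, 12 Aug – 31 Dec 2009: 142 days → £265,000 × 4.45% × 142/365 = £4,587.7671
Total = £8,080.3219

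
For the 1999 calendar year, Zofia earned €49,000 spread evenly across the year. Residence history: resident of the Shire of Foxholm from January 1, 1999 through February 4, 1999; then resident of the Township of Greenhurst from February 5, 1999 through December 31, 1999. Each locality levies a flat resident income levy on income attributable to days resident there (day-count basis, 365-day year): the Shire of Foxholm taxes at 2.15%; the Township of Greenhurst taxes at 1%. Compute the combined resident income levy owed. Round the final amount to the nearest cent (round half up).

€544.03

The Shire of Foxholm, January 1 – February 4, 1999: 35 days → €49,000 × 2.15% × 35/365 = €101.0205
The Township of Greenhurst, February 5 – December 31, 1999: 330 days → €49,000 × 1% × 330/365 = €443.0137
Total = €544.0342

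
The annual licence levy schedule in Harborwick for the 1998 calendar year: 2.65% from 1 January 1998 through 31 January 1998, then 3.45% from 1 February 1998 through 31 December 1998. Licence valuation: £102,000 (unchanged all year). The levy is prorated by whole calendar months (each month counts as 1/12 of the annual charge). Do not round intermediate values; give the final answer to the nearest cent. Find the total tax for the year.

£3,451.00

1 January – 31 January 1998: 1 month at 2.65% → £102,000 × 2.65% × 1/12 = £225.2500
1 February – 31 December 1998: 11 months at 3.45% → £102,000 × 3.45% × 11/12 = £3,225.7500
Total = £3,451.0000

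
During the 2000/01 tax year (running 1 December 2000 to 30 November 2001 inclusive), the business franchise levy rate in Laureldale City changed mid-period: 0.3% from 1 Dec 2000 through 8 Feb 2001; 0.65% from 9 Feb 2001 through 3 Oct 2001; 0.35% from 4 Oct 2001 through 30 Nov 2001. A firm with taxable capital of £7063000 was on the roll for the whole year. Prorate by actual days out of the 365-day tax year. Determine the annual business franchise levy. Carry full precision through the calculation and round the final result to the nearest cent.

1 Dec 2000 – 8 Feb 2001: 70 days at 0.3% → £7063000 × 0.3% × 70/365 = £4063.6438
9 Feb – 3 Oct 2001: 237 days at 0.65% → £7063000 × 0.65% × 237/365 = £29809.7301
4 Oct – 30 Nov 2001: 58 days at 0.35% → £7063000 × 0.35% × 58/365 = £3928.1890
Total = £37801.5630

£37801.56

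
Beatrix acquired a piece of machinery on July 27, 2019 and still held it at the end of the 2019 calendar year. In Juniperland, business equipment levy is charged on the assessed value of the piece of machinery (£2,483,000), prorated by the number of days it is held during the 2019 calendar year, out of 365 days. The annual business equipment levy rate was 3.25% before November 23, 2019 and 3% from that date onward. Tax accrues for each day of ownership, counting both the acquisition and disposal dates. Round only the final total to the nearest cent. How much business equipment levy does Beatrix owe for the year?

£34,268.80

July 27 – November 22, 2019: 119 days at 3.25% → £2,483,000 × 3.25% × 119/365 = £26,309.5959
November 23 – December 31, 2019: 39 days at 3% → £2,483,000 × 3% × 39/365 = £7,959.2055
Total = £34,268.8014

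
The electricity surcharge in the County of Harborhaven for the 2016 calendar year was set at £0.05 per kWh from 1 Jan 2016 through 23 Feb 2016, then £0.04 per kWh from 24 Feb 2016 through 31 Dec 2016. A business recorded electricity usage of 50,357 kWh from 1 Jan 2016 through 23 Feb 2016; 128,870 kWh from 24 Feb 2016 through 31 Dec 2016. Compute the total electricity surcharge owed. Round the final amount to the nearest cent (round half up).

1 Jan – 23 Feb 2016: 50,357 kWh at £0.05/kWh → £2517.85
24 Feb – 31 Dec 2016: 128,870 kWh at £0.04/kWh → £5154.80

£7672.65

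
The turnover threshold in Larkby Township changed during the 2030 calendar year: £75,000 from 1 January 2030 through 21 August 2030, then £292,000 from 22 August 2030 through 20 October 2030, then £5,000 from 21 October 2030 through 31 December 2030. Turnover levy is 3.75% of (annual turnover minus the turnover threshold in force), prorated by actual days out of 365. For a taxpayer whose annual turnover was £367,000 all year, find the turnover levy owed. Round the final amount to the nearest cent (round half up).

1 January – 21 August 2030: 233 days, exemption £75,000 → (£367,000 − £75,000) × 3.75% × 233/365 = £6,990.0000
22 August – 20 October 2030: 60 days, exemption £292,000 → (£367,000 − £292,000) × 3.75% × 60/365 = £462.3288
21 October – 31 December 2030: 72 days, exemption £5,000 → (£367,000 − £5,000) × 3.75% × 72/365 = £2,677.8082
Total = £10,130.1370

£10,130.14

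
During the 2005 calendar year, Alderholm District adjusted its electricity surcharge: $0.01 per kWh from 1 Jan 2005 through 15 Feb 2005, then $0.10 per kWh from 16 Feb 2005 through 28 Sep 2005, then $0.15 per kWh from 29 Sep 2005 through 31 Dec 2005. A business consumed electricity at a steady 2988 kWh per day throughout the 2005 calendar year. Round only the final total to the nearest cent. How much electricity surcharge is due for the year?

1 Jan – 15 Feb 2005: 46 days × 2988 kWh/day = 137,448 kWh at $0.01/kWh → $1374.48
16 Feb – 28 Sep 2005: 225 days × 2988 kWh/day = 672,300 kWh at $0.10/kWh → $67230.00
29 Sep – 31 Dec 2005: 94 days × 2988 kWh/day = 280,872 kWh at $0.15/kWh → $42130.80

$110735.28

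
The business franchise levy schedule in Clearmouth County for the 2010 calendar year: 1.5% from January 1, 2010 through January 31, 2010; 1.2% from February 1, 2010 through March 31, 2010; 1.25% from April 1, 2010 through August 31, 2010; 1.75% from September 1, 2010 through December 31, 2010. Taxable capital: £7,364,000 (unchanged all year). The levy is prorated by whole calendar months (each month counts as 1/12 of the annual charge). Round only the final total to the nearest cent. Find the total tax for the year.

£105,243.83

January 1 – January 31, 2010: 1 month at 1.5% → £7,364,000 × 1.5% × 1/12 = £9,205.0000
February 1 – March 31, 2010: 2 months at 1.2% → £7,364,000 × 1.2% × 2/12 = £14,728.0000
April 1 – August 31, 2010: 5 months at 1.25% → £7,364,000 × 1.25% × 5/12 = £38,354.1667
September 1 – December 31, 2010: 4 months at 1.75% → £7,364,000 × 1.75% × 4/12 = £42,956.6667
Total = £105,243.8333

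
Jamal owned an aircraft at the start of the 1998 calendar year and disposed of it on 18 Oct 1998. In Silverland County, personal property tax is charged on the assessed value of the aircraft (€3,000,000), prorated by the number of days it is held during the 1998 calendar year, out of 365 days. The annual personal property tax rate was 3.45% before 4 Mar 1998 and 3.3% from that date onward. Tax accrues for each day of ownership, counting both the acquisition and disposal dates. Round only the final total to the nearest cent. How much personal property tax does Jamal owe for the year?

1 Jan – 3 Mar 1998: 62 days at 3.45% → €3,000,000 × 3.45% × 62/365 = €17,580.8219
4 Mar – 18 Oct 1998: 229 days at 3.3% → €3,000,000 × 3.3% × 229/365 = €62,112.3288
Total = €79,693.1507

€79,693.15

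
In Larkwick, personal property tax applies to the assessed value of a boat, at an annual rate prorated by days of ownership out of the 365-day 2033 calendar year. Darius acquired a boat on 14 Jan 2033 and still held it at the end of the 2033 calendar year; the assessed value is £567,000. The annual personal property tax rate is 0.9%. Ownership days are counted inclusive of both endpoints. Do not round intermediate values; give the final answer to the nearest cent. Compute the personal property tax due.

£4,921.25

Days held (14 Jan – 31 Dec 2033): 352 out of 365
Tax = £567,000 × 0.9% × 352/365 = £4,921.2493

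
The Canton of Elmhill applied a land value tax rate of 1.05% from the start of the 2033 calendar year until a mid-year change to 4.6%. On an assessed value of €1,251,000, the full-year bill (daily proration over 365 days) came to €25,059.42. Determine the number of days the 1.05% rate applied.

Let d = days at the first rate; then 365 − d days at the second rate.
€1,251,000 × [1.05%·d + 4.6%·(365−d)] / 365 = €25,059.42
Solving gives d = 267, so the new rate took effect on 25 Sep 2033.

267 days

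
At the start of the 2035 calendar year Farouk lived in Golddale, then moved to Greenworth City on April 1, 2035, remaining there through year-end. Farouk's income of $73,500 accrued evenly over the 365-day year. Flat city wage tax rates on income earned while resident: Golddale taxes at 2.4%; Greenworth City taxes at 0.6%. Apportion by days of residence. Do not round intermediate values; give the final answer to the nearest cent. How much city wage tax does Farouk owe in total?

Golddale, January 1 – March 31, 2035: 90 days → $73,500 × 2.4% × 90/365 = $434.9589
Greenworth City, April 1 – December 31, 2035: 275 days → $73,500 × 0.6% × 275/365 = $332.2603
Total = $767.2192

$767.22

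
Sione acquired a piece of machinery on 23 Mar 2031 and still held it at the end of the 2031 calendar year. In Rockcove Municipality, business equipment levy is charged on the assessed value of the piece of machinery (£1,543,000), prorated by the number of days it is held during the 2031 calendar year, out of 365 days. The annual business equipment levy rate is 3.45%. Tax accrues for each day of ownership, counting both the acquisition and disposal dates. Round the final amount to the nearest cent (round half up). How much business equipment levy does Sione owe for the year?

£41,420.04

Days held (23 Mar – 31 Dec 2031): 284 out of 365
Tax = £1,543,000 × 3.45% × 284/365 = £41,420.0384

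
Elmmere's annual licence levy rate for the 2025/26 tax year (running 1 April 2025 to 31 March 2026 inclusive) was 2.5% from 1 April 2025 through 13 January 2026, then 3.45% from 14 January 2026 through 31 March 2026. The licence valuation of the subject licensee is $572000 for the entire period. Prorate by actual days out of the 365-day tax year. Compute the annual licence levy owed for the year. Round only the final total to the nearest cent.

$15446.35

1 April 2025 – 13 January 2026: 288 days at 2.5% → $572000 × 2.5% × 288/365 = $11283.2877
14 January – 31 March 2026: 77 days at 3.45% → $572000 × 3.45% × 77/365 = $4163.0630
Total = $15446.3507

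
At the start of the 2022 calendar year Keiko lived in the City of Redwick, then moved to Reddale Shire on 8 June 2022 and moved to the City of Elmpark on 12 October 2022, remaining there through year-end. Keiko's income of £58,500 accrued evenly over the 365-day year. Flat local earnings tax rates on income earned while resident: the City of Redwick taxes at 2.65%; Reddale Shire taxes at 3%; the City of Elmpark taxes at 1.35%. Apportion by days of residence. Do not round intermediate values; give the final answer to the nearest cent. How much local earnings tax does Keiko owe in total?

£1,452.16

The City of Redwick, 1 January – 7 June 2022: 158 days → £58,500 × 2.65% × 158/365 = £671.0671
Reddale Shire, 8 June – 11 October 2022: 126 days → £58,500 × 3% × 126/365 = £605.8356
The City of Elmpark, 12 October – 31 December 2022: 81 days → £58,500 × 1.35% × 81/365 = £175.2596
Total = £1,452.1623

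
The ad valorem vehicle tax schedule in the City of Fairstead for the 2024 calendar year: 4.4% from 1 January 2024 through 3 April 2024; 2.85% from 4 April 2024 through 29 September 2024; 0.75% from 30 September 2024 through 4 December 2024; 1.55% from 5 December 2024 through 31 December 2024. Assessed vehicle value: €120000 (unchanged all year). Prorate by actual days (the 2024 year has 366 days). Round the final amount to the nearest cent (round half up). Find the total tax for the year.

€3328.20

1 January – 3 April 2024: 94 days at 4.4% → €120000 × 4.4% × 94/366 = €1356.0656
4 April – 29 September 2024: 179 days at 2.85% → €120000 × 2.85% × 179/366 = €1672.6230
30 September – 4 December 2024: 66 days at 0.75% → €120000 × 0.75% × 66/366 = €162.2951
5 December – 31 December 2024: 27 days at 1.55% → €120000 × 1.55% × 27/366 = €137.2131
Total = €3328.1967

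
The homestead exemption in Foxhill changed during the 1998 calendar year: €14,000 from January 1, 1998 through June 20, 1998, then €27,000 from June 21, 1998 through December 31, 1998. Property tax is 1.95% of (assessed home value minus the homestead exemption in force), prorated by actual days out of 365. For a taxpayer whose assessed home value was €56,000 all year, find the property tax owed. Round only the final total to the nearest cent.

€684.26

January 1 – June 20, 1998: 171 days, exemption €14,000 → (€56,000 − €14,000) × 1.95% × 171/365 = €383.6959
June 21 – December 31, 1998: 194 days, exemption €27,000 → (€56,000 − €27,000) × 1.95% × 194/365 = €300.5671
Total = €684.2630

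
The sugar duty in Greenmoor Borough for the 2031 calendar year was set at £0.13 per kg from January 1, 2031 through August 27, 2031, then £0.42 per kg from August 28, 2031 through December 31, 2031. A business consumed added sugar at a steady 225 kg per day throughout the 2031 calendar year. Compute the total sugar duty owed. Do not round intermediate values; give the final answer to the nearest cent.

January 1 – August 27, 2031: 239 days × 225 kg/day = 53,775 kg at £0.13/kg → £6,990.75
August 28 – December 31, 2031: 126 days × 225 kg/day = 28,350 kg at £0.42/kg → £11,907.00

£18,897.75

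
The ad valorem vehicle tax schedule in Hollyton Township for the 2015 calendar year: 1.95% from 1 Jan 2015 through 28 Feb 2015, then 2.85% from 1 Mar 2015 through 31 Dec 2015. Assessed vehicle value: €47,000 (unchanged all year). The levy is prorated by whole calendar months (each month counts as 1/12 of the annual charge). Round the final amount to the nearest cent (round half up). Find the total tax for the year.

1 Jan – 28 Feb 2015: 2 months at 1.95% → €47,000 × 1.95% × 2/12 = €152.7500
1 Mar – 31 Dec 2015: 10 months at 2.85% → €47,000 × 2.85% × 10/12 = €1,116.2500
Total = €1,269.0000

€1,269.00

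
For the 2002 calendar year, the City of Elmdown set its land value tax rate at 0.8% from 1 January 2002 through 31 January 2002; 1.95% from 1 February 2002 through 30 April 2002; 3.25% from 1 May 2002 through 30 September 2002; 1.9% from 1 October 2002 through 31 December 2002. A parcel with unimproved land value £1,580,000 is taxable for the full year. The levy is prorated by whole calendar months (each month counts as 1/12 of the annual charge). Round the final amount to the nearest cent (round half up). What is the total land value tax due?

1 January – 31 January 2002: 1 month at 0.8% → £1,580,000 × 0.8% × 1/12 = £1,053.3333
1 February – 30 April 2002: 3 months at 1.95% → £1,580,000 × 1.95% × 3/12 = £7,702.5000
1 May – 30 September 2002: 5 months at 3.25% → £1,580,000 × 3.25% × 5/12 = £21,395.8333
1 October – 31 December 2002: 3 months at 1.9% → £1,580,000 × 1.9% × 3/12 = £7,505.0000
Total = £37,656.6667

£37,656.67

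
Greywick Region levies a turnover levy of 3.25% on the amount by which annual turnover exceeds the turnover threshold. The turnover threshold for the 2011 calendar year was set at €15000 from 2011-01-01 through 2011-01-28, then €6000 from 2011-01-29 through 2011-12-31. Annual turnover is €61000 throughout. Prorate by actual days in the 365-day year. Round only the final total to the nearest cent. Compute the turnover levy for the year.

€1765.06

2011-01-01 to 2011-01-28: 28 days, exemption €15000 → (€61000 − €15000) × 3.25% × 28/365 = €114.6849
2011-01-29 to 2011-12-31: 337 days, exemption €6000 → (€61000 − €6000) × 3.25% × 337/365 = €1650.3767
Total = €1765.0616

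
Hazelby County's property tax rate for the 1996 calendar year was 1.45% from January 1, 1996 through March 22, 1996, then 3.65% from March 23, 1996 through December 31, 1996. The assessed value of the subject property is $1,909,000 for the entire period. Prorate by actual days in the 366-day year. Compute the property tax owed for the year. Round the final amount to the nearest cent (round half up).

$60,269.11

January 1 – March 22, 1996: 82 days at 1.45% → $1,909,000 × 1.45% × 82/366 = $6,201.6421
March 23 – December 31, 1996: 284 days at 3.65% → $1,909,000 × 3.65% × 284/366 = $54,067.4699
Total = $60,269.1120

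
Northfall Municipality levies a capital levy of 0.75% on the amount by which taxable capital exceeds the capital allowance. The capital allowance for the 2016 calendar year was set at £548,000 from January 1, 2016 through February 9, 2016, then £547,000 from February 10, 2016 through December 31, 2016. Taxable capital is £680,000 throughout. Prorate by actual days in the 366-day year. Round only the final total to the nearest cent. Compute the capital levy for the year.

£996.68

January 1 – February 9, 2016: 40 days, exemption £548,000 → (£680,000 − £548,000) × 0.75% × 40/366 = £108.1967
February 10 – December 31, 2016: 326 days, exemption £547,000 → (£680,000 − £547,000) × 0.75% × 326/366 = £888.4836
Total = £996.6803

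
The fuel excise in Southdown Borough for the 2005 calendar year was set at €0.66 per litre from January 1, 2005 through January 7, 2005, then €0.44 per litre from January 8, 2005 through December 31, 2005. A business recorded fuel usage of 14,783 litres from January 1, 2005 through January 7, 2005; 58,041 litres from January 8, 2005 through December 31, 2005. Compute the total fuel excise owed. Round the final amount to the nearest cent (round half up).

€35,294.82

January 1 – January 7, 2005: 14,783 litres at €0.66/litre → €9,756.78
January 8 – December 31, 2005: 58,041 litres at €0.44/litre → €25,538.04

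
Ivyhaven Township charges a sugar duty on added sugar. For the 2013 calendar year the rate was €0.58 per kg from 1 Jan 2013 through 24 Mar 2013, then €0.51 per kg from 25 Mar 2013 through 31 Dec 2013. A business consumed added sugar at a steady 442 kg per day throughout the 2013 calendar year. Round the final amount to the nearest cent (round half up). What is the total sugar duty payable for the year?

€84846.32

1 Jan – 24 Mar 2013: 83 days × 442 kg/day = 36,686 kg at €0.58/kg → €21277.88
25 Mar – 31 Dec 2013: 282 days × 442 kg/day = 124,644 kg at €0.51/kg → €63568.44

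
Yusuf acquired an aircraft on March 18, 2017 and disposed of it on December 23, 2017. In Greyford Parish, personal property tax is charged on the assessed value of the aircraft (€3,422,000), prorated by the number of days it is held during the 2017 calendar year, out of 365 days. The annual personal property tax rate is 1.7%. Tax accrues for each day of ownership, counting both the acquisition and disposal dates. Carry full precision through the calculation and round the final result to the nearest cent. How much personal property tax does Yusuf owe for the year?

Days held (March 18 – December 23, 2017): 281 out of 365
Tax = €3,422,000 × 1.7% × 281/365 = €44,786.0110

€44,786.01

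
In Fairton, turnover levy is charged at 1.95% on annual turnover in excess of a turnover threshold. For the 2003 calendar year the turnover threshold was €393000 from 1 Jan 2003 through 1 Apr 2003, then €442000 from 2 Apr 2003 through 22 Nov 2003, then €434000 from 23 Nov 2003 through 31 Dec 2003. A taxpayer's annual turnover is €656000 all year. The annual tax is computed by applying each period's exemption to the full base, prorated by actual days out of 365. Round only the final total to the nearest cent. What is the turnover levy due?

1 Jan – 1 Apr 2003: 91 days, exemption €393000 → (€656000 − €393000) × 1.95% × 91/365 = €1278.6123
2 Apr – 22 Nov 2003: 235 days, exemption €442000 → (€656000 − €442000) × 1.95% × 235/365 = €2686.7260
23 Nov – 31 Dec 2003: 39 days, exemption €434000 → (€656000 − €434000) × 1.95% × 39/365 = €462.5507
Total = €4427.8890

€4427.89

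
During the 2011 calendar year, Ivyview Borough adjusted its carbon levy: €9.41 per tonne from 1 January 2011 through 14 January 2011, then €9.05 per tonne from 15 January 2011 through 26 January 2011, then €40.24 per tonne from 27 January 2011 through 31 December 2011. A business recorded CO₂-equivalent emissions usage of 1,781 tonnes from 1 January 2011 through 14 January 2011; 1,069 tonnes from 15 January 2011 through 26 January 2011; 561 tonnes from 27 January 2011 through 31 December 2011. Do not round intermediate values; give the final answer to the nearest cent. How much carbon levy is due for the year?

€49,008.30

1 January – 14 January 2011: 1,781 tonnes at €9.41/tonne → €16,759.21
15 January – 26 January 2011: 1,069 tonnes at €9.05/tonne → €9,674.45
27 January – 31 December 2011: 561 tonnes at €40.24/tonne → €22,574.64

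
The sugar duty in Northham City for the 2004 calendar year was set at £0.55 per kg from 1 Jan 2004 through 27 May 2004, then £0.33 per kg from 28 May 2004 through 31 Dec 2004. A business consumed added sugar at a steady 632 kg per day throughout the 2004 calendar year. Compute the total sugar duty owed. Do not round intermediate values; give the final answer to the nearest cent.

£96910.88

1 Jan – 27 May 2004: 148 days × 632 kg/day = 93,536 kg at £0.55/kg → £51444.80
28 May – 31 Dec 2004: 218 days × 632 kg/day = 137,776 kg at £0.33/kg → £45466.08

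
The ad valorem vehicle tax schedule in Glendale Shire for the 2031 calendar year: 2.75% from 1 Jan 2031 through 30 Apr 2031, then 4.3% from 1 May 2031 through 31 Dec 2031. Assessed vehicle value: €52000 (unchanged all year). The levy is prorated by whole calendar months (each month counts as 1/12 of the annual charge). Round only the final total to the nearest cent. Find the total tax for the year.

€1967.33

1 Jan – 30 Apr 2031: 4 months at 2.75% → €52000 × 2.75% × 4/12 = €476.6667
1 May – 31 Dec 2031: 8 months at 4.3% → €52000 × 4.3% × 8/12 = €1490.6667
Total = €1967.3333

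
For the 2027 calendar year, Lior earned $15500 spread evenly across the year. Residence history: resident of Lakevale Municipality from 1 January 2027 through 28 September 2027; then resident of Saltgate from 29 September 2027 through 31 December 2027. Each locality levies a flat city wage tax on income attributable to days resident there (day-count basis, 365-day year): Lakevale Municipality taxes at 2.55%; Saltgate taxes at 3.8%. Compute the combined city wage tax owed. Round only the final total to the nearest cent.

Lakevale Municipality, 1 January – 28 September 2027: 271 days → $15500 × 2.55% × 271/365 = $293.4596
Saltgate, 29 September – 31 December 2027: 94 days → $15500 × 3.8% × 94/365 = $151.6877
Total = $445.1473

$445.15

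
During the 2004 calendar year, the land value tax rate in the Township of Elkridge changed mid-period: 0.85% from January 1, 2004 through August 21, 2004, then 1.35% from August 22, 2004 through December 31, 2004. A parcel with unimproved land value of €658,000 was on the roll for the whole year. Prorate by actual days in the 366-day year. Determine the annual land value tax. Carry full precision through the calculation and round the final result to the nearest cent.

January 1 – August 21, 2004: 234 days at 0.85% → €658,000 × 0.85% × 234/366 = €3,575.8525
August 22 – December 31, 2004: 132 days at 1.35% → €658,000 × 1.35% × 132/366 = €3,203.7049
Total = €6,779.5574

€6,779.56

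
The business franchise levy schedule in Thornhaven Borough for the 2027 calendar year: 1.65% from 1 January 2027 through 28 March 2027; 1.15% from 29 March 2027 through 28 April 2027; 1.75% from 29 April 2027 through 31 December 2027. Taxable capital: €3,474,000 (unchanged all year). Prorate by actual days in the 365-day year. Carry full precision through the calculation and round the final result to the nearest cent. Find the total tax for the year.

€58,196.64

1 January – 28 March 2027: 87 days at 1.65% → €3,474,000 × 1.65% × 87/365 = €13,662.8137
29 March – 28 April 2027: 31 days at 1.15% → €3,474,000 × 1.15% × 31/365 = €3,393.0986
29 April – 31 December 2027: 247 days at 1.75% → €3,474,000 × 1.75% × 247/365 = €41,140.7260
Total = €58,196.6384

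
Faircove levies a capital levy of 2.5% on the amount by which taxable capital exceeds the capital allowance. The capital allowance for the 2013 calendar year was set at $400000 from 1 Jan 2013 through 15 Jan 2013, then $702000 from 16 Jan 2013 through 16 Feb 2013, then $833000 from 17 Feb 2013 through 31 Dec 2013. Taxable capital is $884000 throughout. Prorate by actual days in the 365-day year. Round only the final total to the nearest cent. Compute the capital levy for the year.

1 Jan – 15 Jan 2013: 15 days, exemption $400000 → ($884000 − $400000) × 2.5% × 15/365 = $497.2603
16 Jan – 16 Feb 2013: 32 days, exemption $702000 → ($884000 − $702000) × 2.5% × 32/365 = $398.9041
17 Feb – 31 Dec 2013: 318 days, exemption $833000 → ($884000 − $833000) × 2.5% × 318/365 = $1110.8219
Total = $2006.9863

$2006.99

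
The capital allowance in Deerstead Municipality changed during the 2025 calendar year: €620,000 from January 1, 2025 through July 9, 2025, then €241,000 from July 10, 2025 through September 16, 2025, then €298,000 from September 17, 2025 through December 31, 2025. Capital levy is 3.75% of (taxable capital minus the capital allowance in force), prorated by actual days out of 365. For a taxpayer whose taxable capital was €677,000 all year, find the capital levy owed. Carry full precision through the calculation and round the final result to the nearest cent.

January 1 – July 9, 2025: 190 days, exemption €620,000 → (€677,000 − €620,000) × 3.75% × 190/365 = €1,112.6712
July 10 – September 16, 2025: 69 days, exemption €241,000 → (€677,000 − €241,000) × 3.75% × 69/365 = €3,090.8219
September 17 – December 31, 2025: 106 days, exemption €298,000 → (€677,000 − €298,000) × 3.75% × 106/365 = €4,127.4658
Total = €8,330.9589

€8,330.96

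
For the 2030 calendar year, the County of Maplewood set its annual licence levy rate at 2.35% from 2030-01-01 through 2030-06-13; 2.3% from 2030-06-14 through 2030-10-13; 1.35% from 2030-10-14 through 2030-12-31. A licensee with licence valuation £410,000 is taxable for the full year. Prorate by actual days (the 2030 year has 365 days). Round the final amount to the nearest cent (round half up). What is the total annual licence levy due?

2030-01-01 to 2030-06-13: 164 days at 2.35% → £410,000 × 2.35% × 164/365 = £4,329.1507
2030-06-14 to 2030-10-13: 122 days at 2.3% → £410,000 × 2.3% × 122/365 = £3,151.9452
2030-10-14 to 2030-12-31: 79 days at 1.35% → £410,000 × 1.35% × 79/365 = £1,197.9863
Total = £8,679.0822

£8,679.08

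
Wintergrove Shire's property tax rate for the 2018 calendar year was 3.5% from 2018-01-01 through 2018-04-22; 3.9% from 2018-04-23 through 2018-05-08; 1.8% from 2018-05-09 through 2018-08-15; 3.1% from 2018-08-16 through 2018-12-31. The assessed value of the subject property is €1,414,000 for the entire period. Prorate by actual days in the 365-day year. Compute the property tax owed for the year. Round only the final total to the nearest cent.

2018-01-01 to 2018-04-22: 112 days at 3.5% → €1,414,000 × 3.5% × 112/365 = €15,185.9726
2018-04-23 to 2018-05-08: 16 days at 3.9% → €1,414,000 × 3.9% × 16/365 = €2,417.3589
2018-05-09 to 2018-08-15: 99 days at 1.8% → €1,414,000 × 1.8% × 99/365 = €6,903.4192
2018-08-16 to 2018-12-31: 138 days at 3.1% → €1,414,000 × 3.1% × 138/365 = €16,572.8548
Total = €41,079.6055

€41,079.61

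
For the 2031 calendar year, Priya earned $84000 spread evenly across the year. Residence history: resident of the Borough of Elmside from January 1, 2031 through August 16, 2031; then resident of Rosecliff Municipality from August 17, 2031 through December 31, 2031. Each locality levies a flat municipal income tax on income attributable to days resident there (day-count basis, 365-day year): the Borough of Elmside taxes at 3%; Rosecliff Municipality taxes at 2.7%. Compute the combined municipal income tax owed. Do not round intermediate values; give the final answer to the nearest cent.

$2425.41

The Borough of Elmside, January 1 – August 16, 2031: 228 days → $84000 × 3% × 228/365 = $1574.1370
Rosecliff Municipality, August 17 – December 31, 2031: 137 days → $84000 × 2.7% × 137/365 = $851.2767
Total = $2425.4137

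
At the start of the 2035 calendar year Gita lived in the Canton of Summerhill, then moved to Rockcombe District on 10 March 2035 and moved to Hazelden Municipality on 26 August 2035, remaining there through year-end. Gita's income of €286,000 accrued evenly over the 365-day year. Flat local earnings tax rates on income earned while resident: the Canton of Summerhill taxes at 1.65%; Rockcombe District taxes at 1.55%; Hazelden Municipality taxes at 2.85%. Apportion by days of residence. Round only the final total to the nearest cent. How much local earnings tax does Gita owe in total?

The Canton of Summerhill, 1 January – 9 March 2035: 68 days → €286,000 × 1.65% × 68/365 = €879.1562
Rockcombe District, 10 March – 25 August 2035: 169 days → €286,000 × 1.55% × 169/365 = €2,052.5397
Hazelden Municipality, 26 August – 31 December 2035: 128 days → €286,000 × 2.85% × 128/365 = €2,858.4329
Total = €5,790.1288

€5,790.13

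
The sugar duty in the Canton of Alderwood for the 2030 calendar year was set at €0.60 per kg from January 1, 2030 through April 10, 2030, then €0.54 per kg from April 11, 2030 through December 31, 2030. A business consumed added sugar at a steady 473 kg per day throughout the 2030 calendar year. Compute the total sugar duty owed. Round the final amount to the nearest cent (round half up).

€96,066.30

January 1 – April 10, 2030: 100 days × 473 kg/day = 47,300 kg at €0.60/kg → €28,380.00
April 11 – December 31, 2030: 265 days × 473 kg/day = 125,345 kg at €0.54/kg → €67,686.30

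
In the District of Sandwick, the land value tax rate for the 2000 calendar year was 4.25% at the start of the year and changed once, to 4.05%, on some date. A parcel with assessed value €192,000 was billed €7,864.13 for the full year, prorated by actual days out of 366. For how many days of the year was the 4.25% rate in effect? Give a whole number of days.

84 days

Let d = days at the first rate; then 366 − d days at the second rate.
€192,000 × [4.25%·d + 4.05%·(366−d)] / 366 = €7,864.13
Solving gives d = 84, so the new rate took effect on 25 Mar 2000.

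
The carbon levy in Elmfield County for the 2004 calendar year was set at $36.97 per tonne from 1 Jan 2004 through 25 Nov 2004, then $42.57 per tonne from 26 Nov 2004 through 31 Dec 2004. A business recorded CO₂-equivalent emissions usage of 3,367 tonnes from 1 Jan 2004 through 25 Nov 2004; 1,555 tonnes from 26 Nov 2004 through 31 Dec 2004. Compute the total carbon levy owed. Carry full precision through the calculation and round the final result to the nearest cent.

1 Jan – 25 Nov 2004: 3,367 tonnes at $36.97/tonne → $124477.99
26 Nov – 31 Dec 2004: 1,555 tonnes at $42.57/tonne → $66196.35

$190674.34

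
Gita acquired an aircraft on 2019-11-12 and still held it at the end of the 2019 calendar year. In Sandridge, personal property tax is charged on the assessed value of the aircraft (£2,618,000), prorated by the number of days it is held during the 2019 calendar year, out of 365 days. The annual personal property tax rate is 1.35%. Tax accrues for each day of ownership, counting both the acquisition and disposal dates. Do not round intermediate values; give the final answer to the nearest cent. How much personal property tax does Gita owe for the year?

Days held (2019-11-12 to 2019-12-31): 50 out of 365
Tax = £2,618,000 × 1.35% × 50/365 = £4,841.5068

£4,841.51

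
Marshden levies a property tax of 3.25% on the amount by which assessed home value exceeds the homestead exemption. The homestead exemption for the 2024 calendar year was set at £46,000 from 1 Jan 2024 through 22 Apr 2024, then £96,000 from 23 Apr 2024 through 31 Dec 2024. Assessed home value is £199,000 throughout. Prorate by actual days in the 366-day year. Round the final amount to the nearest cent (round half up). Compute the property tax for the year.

1 Jan – 22 Apr 2024: 113 days, exemption £46,000 → (£199,000 − £46,000) × 3.25% × 113/366 = £1,535.2254
23 Apr – 31 Dec 2024: 253 days, exemption £96,000 → (£199,000 − £96,000) × 3.25% × 253/366 = £2,313.9822
Total = £3,849.2077

£3,849.21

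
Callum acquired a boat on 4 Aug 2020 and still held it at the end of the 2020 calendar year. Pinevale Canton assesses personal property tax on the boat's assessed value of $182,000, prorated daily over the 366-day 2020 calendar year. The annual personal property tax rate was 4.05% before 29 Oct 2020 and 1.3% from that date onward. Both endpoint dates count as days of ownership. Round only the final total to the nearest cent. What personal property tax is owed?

$2,145.71

4 Aug – 28 Oct 2020: 86 days at 4.05% → $182,000 × 4.05% × 86/366 = $1,731.9836
29 Oct – 31 Dec 2020: 64 days at 1.3% → $182,000 × 1.3% × 64/366 = $413.7268
Total = $2,145.7104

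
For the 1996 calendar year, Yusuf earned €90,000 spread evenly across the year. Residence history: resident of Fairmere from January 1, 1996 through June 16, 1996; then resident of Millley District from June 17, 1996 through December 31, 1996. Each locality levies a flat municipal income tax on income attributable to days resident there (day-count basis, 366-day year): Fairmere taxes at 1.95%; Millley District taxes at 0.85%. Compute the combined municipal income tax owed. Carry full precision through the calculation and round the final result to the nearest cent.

Fairmere, January 1 – June 16, 1996: 168 days → €90,000 × 1.95% × 168/366 = €805.5738
Millley District, June 17 – December 31, 1996: 198 days → €90,000 × 0.85% × 198/366 = €413.8525
Total = €1,219.4262

€1,219.43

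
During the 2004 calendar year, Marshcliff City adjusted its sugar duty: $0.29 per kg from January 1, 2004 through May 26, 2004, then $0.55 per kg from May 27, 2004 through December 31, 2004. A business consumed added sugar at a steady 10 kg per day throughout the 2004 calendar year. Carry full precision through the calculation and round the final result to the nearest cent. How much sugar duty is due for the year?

January 1 – May 26, 2004: 147 days × 10 kg/day = 1,470 kg at $0.29/kg → $426.30
May 27 – December 31, 2004: 219 days × 10 kg/day = 2,190 kg at $0.55/kg → $1204.50

$1630.80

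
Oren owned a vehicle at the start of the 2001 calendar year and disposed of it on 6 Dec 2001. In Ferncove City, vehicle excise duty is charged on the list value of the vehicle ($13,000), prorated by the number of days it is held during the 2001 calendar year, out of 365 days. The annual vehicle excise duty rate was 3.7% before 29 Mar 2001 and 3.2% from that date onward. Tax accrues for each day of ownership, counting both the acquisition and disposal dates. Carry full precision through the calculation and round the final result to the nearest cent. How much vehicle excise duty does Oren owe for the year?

$403.00

1 Jan – 28 Mar 2001: 87 days at 3.7% → $13,000 × 3.7% × 87/365 = $114.6493
29 Mar – 6 Dec 2001: 253 days at 3.2% → $13,000 × 3.2% × 253/365 = $288.3507
Total = $403.0000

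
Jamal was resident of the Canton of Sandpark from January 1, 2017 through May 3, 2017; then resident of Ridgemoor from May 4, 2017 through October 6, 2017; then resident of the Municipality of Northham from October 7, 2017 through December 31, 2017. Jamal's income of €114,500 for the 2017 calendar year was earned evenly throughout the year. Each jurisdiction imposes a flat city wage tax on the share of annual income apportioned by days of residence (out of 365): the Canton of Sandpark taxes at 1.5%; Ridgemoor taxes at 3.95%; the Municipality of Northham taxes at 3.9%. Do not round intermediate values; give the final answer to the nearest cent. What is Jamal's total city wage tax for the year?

€3,563.93

The Canton of Sandpark, January 1 – May 3, 2017: 123 days → €114,500 × 1.5% × 123/365 = €578.7740
Ridgemoor, May 4 – October 6, 2017: 156 days → €114,500 × 3.95% × 156/365 = €1,933.0110
The Municipality of Northham, October 7 – December 31, 2017: 86 days → €114,500 × 3.9% × 86/365 = €1,052.1452
Total = €3,563.9301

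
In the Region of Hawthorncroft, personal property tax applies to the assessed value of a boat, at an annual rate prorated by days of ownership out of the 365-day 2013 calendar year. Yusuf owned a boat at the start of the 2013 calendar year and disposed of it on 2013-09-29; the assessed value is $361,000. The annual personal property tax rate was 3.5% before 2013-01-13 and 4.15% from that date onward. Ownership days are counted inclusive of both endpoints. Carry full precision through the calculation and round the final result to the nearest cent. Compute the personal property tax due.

$11,087.15

2013-01-01 to 2013-01-12: 12 days at 3.5% → $361,000 × 3.5% × 12/365 = $415.3973
2013-01-13 to 2013-09-29: 260 days at 4.15% → $361,000 × 4.15% × 260/365 = $10,671.7534
Total = $11,087.1507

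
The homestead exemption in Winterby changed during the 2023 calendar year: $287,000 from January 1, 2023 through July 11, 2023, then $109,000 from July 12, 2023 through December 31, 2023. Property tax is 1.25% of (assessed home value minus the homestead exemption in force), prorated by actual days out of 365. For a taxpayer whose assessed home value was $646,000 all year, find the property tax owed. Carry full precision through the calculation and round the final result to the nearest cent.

January 1 – July 11, 2023: 192 days, exemption $287,000 → ($646,000 − $287,000) × 1.25% × 192/365 = $2,360.5479
July 12 – December 31, 2023: 173 days, exemption $109,000 → ($646,000 − $109,000) × 1.25% × 173/365 = $3,181.5411
Total = $5,542.0890

$5,542.09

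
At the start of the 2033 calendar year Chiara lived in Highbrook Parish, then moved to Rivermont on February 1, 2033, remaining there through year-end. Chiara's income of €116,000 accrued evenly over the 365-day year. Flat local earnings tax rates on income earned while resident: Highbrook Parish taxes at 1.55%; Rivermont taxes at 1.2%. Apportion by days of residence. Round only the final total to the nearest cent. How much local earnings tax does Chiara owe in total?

Highbrook Parish, January 1 – January 31, 2033: 31 days → €116,000 × 1.55% × 31/365 = €152.7068
Rivermont, February 1 – December 31, 2033: 334 days → €116,000 × 1.2% × 334/365 = €1,273.7753
Total = €1,426.4822

€1,426.48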